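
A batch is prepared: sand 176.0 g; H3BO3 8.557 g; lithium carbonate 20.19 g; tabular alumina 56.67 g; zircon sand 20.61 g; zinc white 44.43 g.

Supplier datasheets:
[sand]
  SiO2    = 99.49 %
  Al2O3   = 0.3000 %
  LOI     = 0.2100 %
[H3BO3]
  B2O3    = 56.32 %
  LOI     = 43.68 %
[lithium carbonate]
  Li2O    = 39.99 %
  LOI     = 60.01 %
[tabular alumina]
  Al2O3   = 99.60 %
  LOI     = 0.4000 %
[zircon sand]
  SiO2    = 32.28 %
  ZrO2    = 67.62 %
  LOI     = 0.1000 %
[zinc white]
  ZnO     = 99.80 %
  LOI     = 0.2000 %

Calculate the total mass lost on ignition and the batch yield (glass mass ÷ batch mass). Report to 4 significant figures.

LOI loss = 16.56 g; glass = 309.9 g; yield = 94.93%

Values along the way appear rounded off to 4 significant figures within the worked lines. The working math runs at full precision at every stage; exactly one rounding lands on each reported result; derived quantities (the six compositions, totals, the yield, LOI, net glass mass) are recomputed at exact precision from the weighed amounts for 309.9 g of glass, exactly as printed in the problem or answer text.
Material-by-material LOI:
  sand: 176.0 × 0.002100 = 0.3696 g
  H3BO3: 8.557 × 0.4368 = 3.738 g
  lithium carbonate: 20.19 × 0.6001 = 12.12 g
  tabular alumina: 56.67 × 0.004000 = 0.2267 g
  zircon sand: 20.61 × 0.001000 = 0.02061 g
  zinc white: 44.43 × 0.002000 = 0.08886 g
Total LOI = 16.56 g
Glass = batch − LOI = 326.5 − 16.56 = 309.9 g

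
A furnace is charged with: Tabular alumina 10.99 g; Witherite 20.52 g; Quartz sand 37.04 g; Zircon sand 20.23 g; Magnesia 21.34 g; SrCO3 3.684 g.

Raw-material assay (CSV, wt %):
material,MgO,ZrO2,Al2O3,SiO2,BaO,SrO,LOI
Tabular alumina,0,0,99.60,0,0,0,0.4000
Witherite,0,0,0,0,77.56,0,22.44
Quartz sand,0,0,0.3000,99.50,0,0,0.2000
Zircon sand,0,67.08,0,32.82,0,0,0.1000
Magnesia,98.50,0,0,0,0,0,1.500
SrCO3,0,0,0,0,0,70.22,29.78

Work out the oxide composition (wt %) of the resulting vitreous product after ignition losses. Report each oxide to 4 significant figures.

In-progress results are printed, rounded to 4 significant figures, alongside each step; every computation keeps full float precision through the solve. A single rounding finalizes each reported value — all derived quantities (the six compositions, LOI, the totals, net glass mass, the yield) are recomputed in full precision starting from the weights for 107.6 g of glass, as given in the problem or the answer.
What the batch supplies per oxide:
  MgO: 21.34·0.9850 = 21.02 g
  ZrO2: 20.23·0.6708 = 13.57 g
  Al2O3: 10.99·0.9960 + 37.04·0.003000 = 11.06 g
  SiO2: 37.04·0.9950 + 20.23·0.3282 = 43.49 g
  BaO: 20.52·0.7756 = 15.92 g
  SrO: 3.684·0.7022 = 2.587 g
LOI: 10.99·0.004000 + 20.52·0.2244 + 37.04·0.002000 + 20.23·0.001000 + 21.34·0.01500 + 3.684·0.2978 = 6.160 g
The glass mass, total less LOI, = 113.8 − 6.160 = 107.6 g (equal to the oxide-mass sum)
each wt % is 100 × oxide ÷ glass

Glass mass = 107.6 g (batch 113.8 − LOI 6.160).
Composition: MgO 19.53%, ZrO2 12.61%, Al2O3 10.27%, SiO2 40.41%, BaO 14.79%, SrO 2.403%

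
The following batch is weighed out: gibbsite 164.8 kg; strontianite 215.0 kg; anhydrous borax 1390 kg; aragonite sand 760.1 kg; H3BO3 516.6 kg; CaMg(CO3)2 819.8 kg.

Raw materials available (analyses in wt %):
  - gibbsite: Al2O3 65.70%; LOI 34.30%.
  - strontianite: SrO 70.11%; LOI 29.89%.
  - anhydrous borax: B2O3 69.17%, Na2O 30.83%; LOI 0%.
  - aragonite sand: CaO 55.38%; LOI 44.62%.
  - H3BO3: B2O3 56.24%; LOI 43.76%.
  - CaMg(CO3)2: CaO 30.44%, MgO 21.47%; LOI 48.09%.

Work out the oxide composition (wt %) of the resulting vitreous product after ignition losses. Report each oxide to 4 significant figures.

Every computation holds exact precision at each step — the intermediate values are displayed rounded to 4 significant figures as written; exactly one rounding is applied to each reported value; the derived quantities (glass mass, totals, the six compositions, the yield, LOI) are computed using the weight values on 2786 kg of glass in full float precision, exactly as shown in question or answer.
Oxide masses out of the charge:
  CaO: 760.1·0.5538 + 819.8·0.3044 = 670.5 kg
  Al2O3: 164.8·0.6570 = 108.3 kg
  MgO: 819.8·0.2147 = 176.0 kg
  B2O3: 1390·0.6917 + 516.6·0.5624 = 1252 kg
  SrO: 215.0·0.7011 = 150.7 kg
  Na2O: 1390·0.3083 = 428.5 kg
LOI: 164.8·0.3430 + 215.0·0.2989 + 760.1·0.4462 + 516.6·0.4376 + 819.8·0.4809 = 1080 kg
Resulting glass, batch − LOI: 3866 − 1080 = 2786 kg (consistent with Σ oxide mass)
wt %: oxide over glass, times 100

Glass mass = 2786 kg (batch 3866 − LOI 1080).
Composition: CaO 24.07%, Al2O3 3.886%, MgO 6.318%, B2O3 44.94%, SrO 5.410%, Na2O 15.38%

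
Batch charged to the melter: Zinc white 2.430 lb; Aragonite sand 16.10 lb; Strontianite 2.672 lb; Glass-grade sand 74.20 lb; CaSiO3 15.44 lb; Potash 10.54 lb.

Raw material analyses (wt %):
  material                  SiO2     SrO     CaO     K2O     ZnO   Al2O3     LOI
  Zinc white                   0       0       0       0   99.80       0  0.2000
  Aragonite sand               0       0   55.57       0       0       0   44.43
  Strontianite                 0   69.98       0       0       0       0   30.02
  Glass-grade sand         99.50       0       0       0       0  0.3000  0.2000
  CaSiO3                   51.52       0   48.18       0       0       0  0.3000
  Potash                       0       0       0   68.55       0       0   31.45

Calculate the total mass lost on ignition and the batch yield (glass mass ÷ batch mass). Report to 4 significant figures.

LOI loss = 11.47 lb; glass = 109.9 lb; yield = 90.55%

Each numeric step carries full float precision from first step to last; mid-chain values are displayed, rounded to four significant digits, in the printout. A single rounding finalizes each reported number; derived quantities (LOI, six oxide percentages, the yield, glass mass, totals) are recomputed using the weight values per 109.9 lb of glass at full float precision precisely as stated by question or answer.
Material-by-material LOI:
  Zinc white: 2.430 × 0.002000 = 0.004860 lb
  Aragonite sand: 16.10 × 0.4443 = 7.153 lb
  Strontianite: 2.672 × 0.3002 = 0.8021 lb
  Glass-grade sand: 74.20 × 0.002000 = 0.1484 lb
  CaSiO3: 15.44 × 0.003000 = 0.04632 lb
  Potash: 10.54 × 0.3145 = 3.315 lb
Total LOI = 11.47 lb
Glass = batch − LOI = 121.4 − 11.47 = 109.9 lb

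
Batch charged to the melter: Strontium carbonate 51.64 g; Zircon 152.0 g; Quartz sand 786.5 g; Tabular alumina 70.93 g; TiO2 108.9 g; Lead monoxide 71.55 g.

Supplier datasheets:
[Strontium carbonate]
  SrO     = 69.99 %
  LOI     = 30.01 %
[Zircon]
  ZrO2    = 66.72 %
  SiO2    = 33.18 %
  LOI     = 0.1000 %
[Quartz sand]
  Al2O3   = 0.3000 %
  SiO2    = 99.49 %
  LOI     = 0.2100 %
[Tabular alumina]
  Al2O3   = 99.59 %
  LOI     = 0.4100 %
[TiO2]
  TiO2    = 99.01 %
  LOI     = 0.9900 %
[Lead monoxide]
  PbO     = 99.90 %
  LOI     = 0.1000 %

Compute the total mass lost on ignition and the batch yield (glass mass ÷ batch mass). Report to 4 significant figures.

LOI loss = 18.74 g; glass = 1223 g; yield = 98.49%

All internal work keeps full float precision from first step to last. The intermediate values are shown rounded off to 4 significant figures when written out. Exactly one rounding goes into each reported value — derived quantities, which include glass mass, the six compositions, LOI, the yield, the totals, are carried at full precision, exactly as shown in the problem or the answer, using the weight values at 1223 g of glass.
LOI of each material in turn:
  Strontium carbonate: 51.64 × 0.3001 = 15.50 g
  Zircon: 152.0 × 0.001000 = 0.1520 g
  Quartz sand: 786.5 × 0.002100 = 1.652 g
  Tabular alumina: 70.93 × 0.004100 = 0.2908 g
  TiO2: 108.9 × 0.009900 = 1.078 g
  Lead monoxide: 71.55 × 0.001000 = 0.07155 g
Total LOI = 18.74 g
Glass = batch − LOI = 1242 − 18.74 = 1223 g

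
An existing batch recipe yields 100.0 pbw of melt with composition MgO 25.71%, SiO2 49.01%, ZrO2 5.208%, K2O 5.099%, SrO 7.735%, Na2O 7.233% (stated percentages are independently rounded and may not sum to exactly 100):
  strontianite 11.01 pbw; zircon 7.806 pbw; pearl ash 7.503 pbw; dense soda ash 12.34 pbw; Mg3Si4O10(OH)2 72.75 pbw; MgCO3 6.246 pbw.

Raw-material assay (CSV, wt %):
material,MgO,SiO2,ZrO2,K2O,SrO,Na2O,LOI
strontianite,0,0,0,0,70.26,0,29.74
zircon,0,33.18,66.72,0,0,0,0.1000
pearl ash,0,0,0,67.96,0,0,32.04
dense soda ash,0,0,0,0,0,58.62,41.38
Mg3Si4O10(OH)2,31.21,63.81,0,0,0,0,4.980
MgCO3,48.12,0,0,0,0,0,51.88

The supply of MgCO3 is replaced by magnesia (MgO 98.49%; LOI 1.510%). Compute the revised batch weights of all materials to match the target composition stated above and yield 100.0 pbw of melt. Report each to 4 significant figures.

Revised batch per 100.0 pbw melt:
  strontianite: 11.01 pbw
  zircon: 7.806 pbw
  pearl ash: 7.503 pbw
  dense soda ash: 12.34 pbw
  Mg3Si4O10(OH)2: 72.75 pbw
  magnesia: 3.052 pbw
Total batch = 114.5 pbw; LOI loss = 14.46 pbw

The intermediate values are printed (rounded to 4 significant figures) at each printed step; each numeric step carries full float precision through the solve — a single rounding completes every reported result — derived quantities, including ignition loss, the yield, the totals, glass mass, six oxide percentages, are re-derived starting from the weights per 100.0 pbw of glass at full precision exactly as printed in problem or answer.
The oxide mass targets at 100.0 pbw melt:
  MgO: 25.71% × 100.0 = 25.71 pbw
  SiO2: 49.01% × 100.0 = 49.01 pbw
  ZrO2: 5.208% × 100.0 = 5.208 pbw
  K2O: 5.099% × 100.0 = 5.099 pbw
  SrO: 7.735% × 100.0 = 7.735 pbw
  Na2O: 7.233% × 100.0 = 7.233 pbw
A balance pass over the oxides, per the reported batch figures, for the quoted basis mass (sum by sum, the targets are met up to rounding of the answer):
  MgO: 72.75·0.3121 + 3.052·0.9849 = 25.71 pbw (target 25.71 pbw)
  SiO2: 7.806·0.3318 + 72.75·0.6381 = 49.01 pbw (target 49.01 pbw)
  ZrO2: 7.806·0.6672 = 5.208 pbw (target 5.208 pbw)
  K2O: 7.503·0.6796 = 5.099 pbw (target 5.099 pbw)
  SrO: 11.01·0.7026 = 7.736 pbw (target 7.735 pbw)
  Na2O: 12.34·0.5862 = 7.234 pbw (target 7.233 pbw)
Glass mass check: net batch after ignition = 100.0 pbw (targets for the oxides total 100.0 pbw; with the basis standing at 100.0 pbw — any gap is answer rounding).
Batch total: Σ batch = 114.5 pbw; LOI removed, Σ of batch·LOI: 14.46 pbw; yield, glass over the total, = 87.37%.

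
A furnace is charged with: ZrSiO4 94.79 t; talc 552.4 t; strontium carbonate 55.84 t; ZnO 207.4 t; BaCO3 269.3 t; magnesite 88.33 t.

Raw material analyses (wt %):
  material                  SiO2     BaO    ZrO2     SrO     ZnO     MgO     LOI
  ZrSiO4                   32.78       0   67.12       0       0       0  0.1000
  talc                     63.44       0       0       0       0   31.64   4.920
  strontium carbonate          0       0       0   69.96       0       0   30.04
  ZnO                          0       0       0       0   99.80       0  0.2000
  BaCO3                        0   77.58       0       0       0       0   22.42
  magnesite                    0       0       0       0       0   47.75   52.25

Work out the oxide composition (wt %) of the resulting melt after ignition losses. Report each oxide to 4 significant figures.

Glass mass = 1117 t (batch 1268 − LOI 151.0).
Composition: SiO2 34.15%, BaO 18.70%, ZrO2 5.696%, SrO 3.497%, ZnO 18.53%, MgO 19.42%

Each numeric step carries full float precision all the way through — the intermediate values are shown rounded off to 4 significant digits alongside each step; each reported figure is rounded once only; all derived quantities, which include six oxide percentages, glass mass, yield, LOI, totals, are carried in full precision, as set out in either problem or answer, from the weighed amounts per 1117 t of glass.
What the batch supplies per oxide:
  SiO2: 94.79·0.3278 + 552.4·0.6344 = 381.5 t
  BaO: 269.3·0.7758 = 208.9 t
  ZrO2: 94.79·0.6712 = 63.62 t
  SrO: 55.84·0.6996 = 39.07 t
  ZnO: 207.4·0.9980 = 207.0 t
  MgO: 552.4·0.3164 + 88.33·0.4775 = 217.0 t
LOI: 94.79·0.001000 + 552.4·0.04920 + 55.84·0.3004 + 207.4·0.002000 + 269.3·0.2242 + 88.33·0.5225 = 151.0 t
batch − LOI leaves glass = 1268 − 151.0 = 1117 t (equal to the oxide-mass sum)
wt % = oxide mass / glass mass × 100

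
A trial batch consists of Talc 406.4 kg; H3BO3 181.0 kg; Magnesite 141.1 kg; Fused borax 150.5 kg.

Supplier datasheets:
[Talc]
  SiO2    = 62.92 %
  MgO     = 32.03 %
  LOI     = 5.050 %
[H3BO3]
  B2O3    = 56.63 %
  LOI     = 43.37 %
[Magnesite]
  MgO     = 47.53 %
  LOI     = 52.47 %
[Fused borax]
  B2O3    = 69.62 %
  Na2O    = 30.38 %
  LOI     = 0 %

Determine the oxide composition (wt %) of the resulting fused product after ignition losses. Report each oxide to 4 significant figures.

Glass mass = 705.9 kg (batch 879.0 − LOI 173.1).
Composition: SiO2 36.22%, B2O3 29.36%, MgO 27.94%, Na2O 6.477%

All internal work holds full float precision at all times. Mid-chain values are shown, with 4-significant-figure rounding, across the worked steps. Every reported number takes just one rounding; the derived quantities (LOI, the yield, the four compositions, the totals, net glass mass) are re-derived at exact precision starting from the weights at 705.9 kg of glass, as given in question or answer.
Mass of each oxide from the mix:
  SiO2: 406.4·0.6292 = 255.7 kg
  B2O3: 181.0·0.5663 + 150.5·0.6962 = 207.3 kg
  MgO: 406.4·0.3203 + 141.1·0.4753 = 197.2 kg
  Na2O: 150.5·0.3038 = 45.72 kg
LOI: 406.4·0.05050 + 181.0·0.4337 + 141.1·0.5247 = 173.1 kg
Glass mass = batch − LOI = 879.0 − 173.1 = 705.9 kg (equal to the oxide-mass sum)
percent share: oxide ÷ glass, ×100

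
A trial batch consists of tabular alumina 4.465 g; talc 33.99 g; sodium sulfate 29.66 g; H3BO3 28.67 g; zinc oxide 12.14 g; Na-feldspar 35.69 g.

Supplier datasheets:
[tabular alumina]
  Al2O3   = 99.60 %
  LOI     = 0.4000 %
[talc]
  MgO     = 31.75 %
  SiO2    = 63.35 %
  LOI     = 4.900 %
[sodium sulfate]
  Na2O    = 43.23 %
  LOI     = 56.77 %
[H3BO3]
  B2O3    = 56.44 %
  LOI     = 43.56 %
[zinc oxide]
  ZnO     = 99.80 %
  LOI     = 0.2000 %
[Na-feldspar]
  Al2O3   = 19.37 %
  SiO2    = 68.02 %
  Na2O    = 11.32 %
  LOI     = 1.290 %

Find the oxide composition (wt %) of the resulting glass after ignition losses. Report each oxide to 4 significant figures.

Every computation maintains exact precision from first step to last; working values are printed, rounded to 4 significant digits, when written out. Each reported figure includes exactly one rounding; all derived quantities (yield, net glass mass, ignition loss, six oxide percentages, the totals) are recomputed starting from the weights on 113.1 g of glass in full float precision, exactly as printed in the problem or the answer.
Delivered oxide masses:
  MgO: 33.99·0.3175 = 10.79 g
  Al2O3: 4.465·0.9960 + 35.69·0.1937 = 11.36 g
  SiO2: 33.99·0.6335 + 35.69·0.6802 = 45.81 g
  B2O3: 28.67·0.5644 = 16.18 g
  Na2O: 29.66·0.4323 + 35.69·0.1132 = 16.86 g
  ZnO: 12.14·0.9980 = 12.12 g
LOI: 4.465·0.004000 + 33.99·0.04900 + 29.66·0.5677 + 28.67·0.4356 + 12.14·0.002000 + 35.69·0.01290 = 31.49 g
Glass = total batch minus LOI = 144.6 − 31.49 = 113.1 g (equal to the oxide-mass sum)
wt % = oxide mass / glass mass × 100

Glass mass = 113.1 g (batch 144.6 − LOI 31.49).
Composition: MgO 9.540%, Al2O3 10.04%, SiO2 40.50%, B2O3 14.30%, Na2O 14.91%, ZnO 10.71%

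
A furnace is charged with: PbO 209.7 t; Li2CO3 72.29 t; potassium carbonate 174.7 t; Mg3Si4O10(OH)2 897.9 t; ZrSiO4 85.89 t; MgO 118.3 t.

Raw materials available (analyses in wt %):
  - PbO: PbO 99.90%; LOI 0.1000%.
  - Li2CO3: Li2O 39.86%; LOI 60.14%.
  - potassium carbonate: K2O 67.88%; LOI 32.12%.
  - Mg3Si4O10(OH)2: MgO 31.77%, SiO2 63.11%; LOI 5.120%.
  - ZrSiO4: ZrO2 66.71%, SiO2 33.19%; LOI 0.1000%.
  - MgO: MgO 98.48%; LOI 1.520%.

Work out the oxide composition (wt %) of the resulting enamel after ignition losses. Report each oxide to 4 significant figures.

Glass mass = 1411 t (batch 1559 − LOI 147.7).
Composition: MgO 28.47%, ZrO2 4.060%, SiO2 42.18%, K2O 8.404%, Li2O 2.042%, PbO 14.85%

Working values are displayed, with 4-significant-digit rounding, in the working — all arithmetic maintains full float precision all the way through; every reported number is rounded once only; the derived quantities, which include six oxide percentages, the yield, net glass mass, totals, ignition loss, are re-derived at exact precision, as written in question or answer, from the weighed amounts per 1411 t of glass.
Oxide masses out of the charge:
  MgO: 897.9·0.3177 + 118.3·0.9848 = 401.8 t
  ZrO2: 85.89·0.6671 = 57.30 t
  SiO2: 897.9·0.6311 + 85.89·0.3319 = 595.2 t
  K2O: 174.7·0.6788 = 118.6 t
  Li2O: 72.29·0.3986 = 28.81 t
  PbO: 209.7·0.9990 = 209.5 t
LOI: 209.7·0.001000 + 72.29·0.6014 + 174.7·0.3212 + 897.9·0.05120 + 85.89·0.001000 + 118.3·0.01520 = 147.7 t
Glass mass = batch − LOI = 1559 − 147.7 = 1411 t (equal to the oxide-mass sum)
each wt % is 100 × oxide ÷ glass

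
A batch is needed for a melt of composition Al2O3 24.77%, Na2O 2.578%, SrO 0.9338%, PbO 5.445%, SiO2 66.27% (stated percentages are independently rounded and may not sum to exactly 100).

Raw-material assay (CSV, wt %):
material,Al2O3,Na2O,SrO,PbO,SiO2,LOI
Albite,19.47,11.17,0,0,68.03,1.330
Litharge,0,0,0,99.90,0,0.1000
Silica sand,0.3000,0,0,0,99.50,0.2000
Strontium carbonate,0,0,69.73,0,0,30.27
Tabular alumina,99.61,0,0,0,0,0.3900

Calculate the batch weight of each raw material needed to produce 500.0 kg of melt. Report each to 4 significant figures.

Batch per 500.0 kg melt:
  Albite: 115.4 kg
  Litharge: 27.25 kg
  Silica sand: 254.1 kg
  Strontium carbonate: 6.696 kg
  Tabular alumina: 101.0 kg
Total batch = 504.4 kg; LOI loss = 4.491 kg; yield = 99.11%

Exact precision is maintained through the solve. Intermediates are displayed rounded to 4 significant figures alongside each step. Every reported value is rounded once only — derived quantities (totals, five oxide percentages, LOI, glass mass, the yield) are carried from the batch weights per 500.0 kg of glass in full precision as given in the question or the answer.
The oxide mass targets at 500.0 kg melt:
  Al2O3: 24.77% × 500.0 = 123.8 kg
  Na2O: 2.578% × 500.0 = 12.89 kg
  SrO: 0.9338% × 500.0 = 4.669 kg
  PbO: 5.445% × 500.0 = 27.22 kg
  SiO2: 66.27% × 500.0 = 331.4 kg
Sums-versus-targets review on the weights just shown, under the basis named above (each sum matches its target mass inside rounding margins):
  Al2O3: 115.4·0.1947 + 254.1·0.003000 + 101.0·0.9961 = 123.8 kg (target 123.8 kg)
  Na2O: 115.4·0.1117 = 12.89 kg (target 12.89 kg)
  SrO: 6.696·0.6973 = 4.669 kg (target 4.669 kg)
  PbO: 27.25·0.9990 = 27.22 kg (target 27.22 kg)
  SiO2: 115.4·0.6803 + 254.1·0.9950 = 331.3 kg (target 331.4 kg)
Glass mass check: net batch after ignition = 500.0 kg (targets for the oxides total 500.0 kg; against the stated basis, 500.0 kg — any gap is answer rounding).
Whole-batch sum: Σ batch = 504.4 kg; LOI removed, Σ of batch·LOI: 4.491 kg; glass ÷ batch gives a yield of 99.11%.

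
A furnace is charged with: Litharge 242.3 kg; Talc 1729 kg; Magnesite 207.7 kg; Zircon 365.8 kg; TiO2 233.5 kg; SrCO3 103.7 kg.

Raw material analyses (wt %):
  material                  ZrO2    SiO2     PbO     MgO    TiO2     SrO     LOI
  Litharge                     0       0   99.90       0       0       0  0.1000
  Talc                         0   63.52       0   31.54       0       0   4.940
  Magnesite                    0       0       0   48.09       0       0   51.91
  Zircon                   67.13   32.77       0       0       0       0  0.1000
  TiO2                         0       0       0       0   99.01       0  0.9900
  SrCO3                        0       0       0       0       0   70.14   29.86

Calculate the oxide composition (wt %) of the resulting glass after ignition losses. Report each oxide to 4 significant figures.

Glass mass = 2655 kg (batch 2882 − LOI 227.1).
Composition: ZrO2 9.249%, SiO2 45.88%, PbO 9.117%, MgO 24.30%, TiO2 8.708%, SrO 2.740%

Every computation holds exact precision end to end. Values along the way are displayed rounded off to 4 significant digits in the working. Exactly one rounding lands on every reported figure. The derived quantities (yield, glass mass, ignition loss, totals, six oxide percentages) are rebuilt in full precision from the weighed amounts on 2655 kg of glass, as they appear in the question or the answer.
Mass of each oxide from the mix:
  ZrO2: 365.8·0.6713 = 245.6 kg
  SiO2: 1729·0.6352 + 365.8·0.3277 = 1218 kg
  PbO: 242.3·0.9990 = 242.1 kg
  MgO: 1729·0.3154 + 207.7·0.4809 = 645.2 kg
  TiO2: 233.5·0.9901 = 231.2 kg
  SrO: 103.7·0.7014 = 72.74 kg
LOI: 242.3·0.001000 + 1729·0.04940 + 207.7·0.5191 + 365.8·0.001000 + 233.5·0.009900 + 103.7·0.2986 = 227.1 kg
batch − LOI leaves glass = 2882 − 227.1 = 2655 kg (= Σ oxide masses)
wt % = oxide mass / glass mass × 100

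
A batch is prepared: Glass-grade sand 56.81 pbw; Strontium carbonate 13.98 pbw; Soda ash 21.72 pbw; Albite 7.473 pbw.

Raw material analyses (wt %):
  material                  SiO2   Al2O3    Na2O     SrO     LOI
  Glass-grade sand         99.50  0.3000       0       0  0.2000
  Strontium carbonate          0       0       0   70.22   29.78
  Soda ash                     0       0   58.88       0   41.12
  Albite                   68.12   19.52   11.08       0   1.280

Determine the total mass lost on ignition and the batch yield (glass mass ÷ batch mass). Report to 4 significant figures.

Intermediates appear (rounded to 4 significant figures) between the steps — all internal work maintains exact precision from start to finish — each reported number is rounded only once. The derived quantities are re-derived using the weight values for 86.68 pbw of glass at full precision (LOI, the totals, the four compositions, the yield, glass mass) as given in the problem or the answer.
Material-by-material LOI:
  Glass-grade sand: 56.81 × 0.002000 = 0.1136 pbw
  Strontium carbonate: 13.98 × 0.2978 = 4.163 pbw
  Soda ash: 21.72 × 0.4112 = 8.931 pbw
  Albite: 7.473 × 0.01280 = 0.09565 pbw
Total LOI = 13.30 pbw
Glass = batch − LOI = 99.98 − 13.30 = 86.68 pbw

LOI loss = 13.30 pbw; glass = 86.68 pbw; yield = 86.69%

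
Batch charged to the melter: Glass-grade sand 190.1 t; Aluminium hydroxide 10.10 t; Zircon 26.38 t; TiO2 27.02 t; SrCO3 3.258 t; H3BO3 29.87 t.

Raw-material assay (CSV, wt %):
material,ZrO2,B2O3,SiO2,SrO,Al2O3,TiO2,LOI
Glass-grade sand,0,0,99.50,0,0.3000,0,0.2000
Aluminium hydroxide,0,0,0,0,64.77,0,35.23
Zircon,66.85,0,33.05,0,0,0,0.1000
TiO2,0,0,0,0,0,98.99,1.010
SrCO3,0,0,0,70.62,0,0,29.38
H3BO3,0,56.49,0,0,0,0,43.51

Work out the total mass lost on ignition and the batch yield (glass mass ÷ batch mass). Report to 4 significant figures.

LOI loss = 18.19 t; glass = 268.5 t; yield = 93.66%

Mid-chain values are printed rounded to four significant digits across the worked steps — all internal work carries full float precision in every operation; every reported value is rounded only once — the derived quantities (glass mass, the totals, six oxide percentages, yield, LOI) are carried at exact precision from the batch weights per 268.5 t of glass precisely as stated by question or answer.
Loss on ignition, line by line:
  Glass-grade sand: 190.1 × 0.002000 = 0.3802 t
  Aluminium hydroxide: 10.10 × 0.3523 = 3.558 t
  Zircon: 26.38 × 0.001000 = 0.02638 t
  TiO2: 27.02 × 0.01010 = 0.2729 t
  SrCO3: 3.258 × 0.2938 = 0.9572 t
  H3BO3: 29.87 × 0.4351 = 13.00 t
Total LOI = 18.19 t
Glass = batch − LOI = 286.7 − 18.19 = 268.5 t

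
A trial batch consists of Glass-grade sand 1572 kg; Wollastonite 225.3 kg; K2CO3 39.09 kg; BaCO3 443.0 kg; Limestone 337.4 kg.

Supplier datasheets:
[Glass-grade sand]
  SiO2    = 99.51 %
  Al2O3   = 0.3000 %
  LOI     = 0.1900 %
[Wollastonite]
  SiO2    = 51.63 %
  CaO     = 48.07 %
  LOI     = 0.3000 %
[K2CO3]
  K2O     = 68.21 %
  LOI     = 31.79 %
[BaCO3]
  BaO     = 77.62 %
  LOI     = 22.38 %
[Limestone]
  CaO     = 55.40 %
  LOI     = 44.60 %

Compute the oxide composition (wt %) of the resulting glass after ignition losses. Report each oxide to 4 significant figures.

Glass mass = 2351 kg (batch 2617 − LOI 265.7).
Composition: K2O 1.134%, SiO2 71.48%, Al2O3 0.2006%, BaO 14.63%, CaO 12.56%

The intermediate values are shown rounded off to 4 significant figures when written out — each numeric step carries full float precision at each step — a single rounding yields every reported number. All derived quantities are recomputed at full precision (net glass mass, the totals, ignition loss, five oxide percentages, the yield) using the weight values on 2351 kg of glass, as given in the question or the answer.
Per-oxide mass from batch:
  K2O: 39.09·0.6821 = 26.66 kg
  SiO2: 1572·0.9951 + 225.3·0.5163 = 1681 kg
  Al2O3: 1572·0.003000 = 4.716 kg
  BaO: 443.0·0.7762 = 343.9 kg
  CaO: 225.3·0.4807 + 337.4·0.5540 = 295.2 kg
LOI: 1572·0.001900 + 225.3·0.003000 + 39.09·0.3179 + 443.0·0.2238 + 337.4·0.4460 = 265.7 kg
Resulting glass, batch − LOI: 2617 − 265.7 = 2351 kg (the oxide masses sum to this)
oxide / glass × 100 gives the wt %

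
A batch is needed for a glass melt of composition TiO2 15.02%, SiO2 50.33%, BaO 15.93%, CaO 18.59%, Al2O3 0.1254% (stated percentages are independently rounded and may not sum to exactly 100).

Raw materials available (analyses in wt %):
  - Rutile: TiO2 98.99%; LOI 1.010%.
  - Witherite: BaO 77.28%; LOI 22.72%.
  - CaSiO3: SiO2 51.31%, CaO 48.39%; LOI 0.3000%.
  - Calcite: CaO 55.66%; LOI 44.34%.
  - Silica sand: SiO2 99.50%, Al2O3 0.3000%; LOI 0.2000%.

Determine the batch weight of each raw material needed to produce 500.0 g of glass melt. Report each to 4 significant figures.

Every computation maintains full precision in all steps — intermediates appear (rounded to four significant digits) when written out — exactly one rounding is applied to every reported figure. The derived quantities, which include the yield, totals, LOI, glass mass, the five compositions, are rebuilt in exact precision, as written in problem or answer, using the weight values at 500.0 g of glass.
Target oxide masses per 500.0 g glass melt:
  TiO2: 15.02% × 500.0 = 75.10 g
  SiO2: 50.33% × 500.0 = 251.6 g
  BaO: 15.93% × 500.0 = 79.65 g
  CaO: 18.59% × 500.0 = 92.95 g
  Al2O3: 0.1254% × 500.0 = 0.6270 g
Sums-versus-targets review with the batch weights as given, against the basis in use (delivered sums recover each target modulo rounding of the values):
  TiO2: 75.87·0.9899 = 75.10 g (target 75.10 g)
  SiO2: 85.16·0.5131 + 209.0·0.9950 = 251.7 g (target 251.6 g)
  BaO: 103.1·0.7728 = 79.68 g (target 79.65 g)
  CaO: 85.16·0.4839 + 92.96·0.5566 = 92.95 g (target 92.95 g)
  Al2O3: 209.0·0.003000 = 0.6270 g (target 0.6270 g)
Mass balance on the glass: whole batch net of LOI = 500.0 g (summing oxide targets gives 500.0 g; versus the stated basis of 500.0 g — any gap is answer rounding).
Total batch = Σ batch = 566.1 g; LOI removed, Σ of batch·LOI: 66.08 g; yield: glass divided by total = 88.33%.

Batch per 500.0 g glass melt:
  Rutile: 75.87 g
  Witherite: 103.1 g
  CaSiO3: 85.16 g
  Calcite: 92.96 g
  Silica sand: 209.0 g
Total batch = 566.1 g; LOI loss = 66.08 g; yield = 88.33%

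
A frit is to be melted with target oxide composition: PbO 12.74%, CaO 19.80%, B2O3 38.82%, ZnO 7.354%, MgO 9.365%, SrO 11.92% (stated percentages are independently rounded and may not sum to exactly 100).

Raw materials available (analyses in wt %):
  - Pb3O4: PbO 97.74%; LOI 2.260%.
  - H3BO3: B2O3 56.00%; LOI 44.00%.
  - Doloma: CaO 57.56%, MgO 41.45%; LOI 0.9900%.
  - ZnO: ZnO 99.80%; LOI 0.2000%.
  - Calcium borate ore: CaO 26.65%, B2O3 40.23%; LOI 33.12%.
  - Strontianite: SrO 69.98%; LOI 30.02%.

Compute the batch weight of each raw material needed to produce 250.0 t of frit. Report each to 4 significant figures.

Rounding to four significant digits governs every in-between result as printed. The working math runs at full precision at all times — every reported value receives exactly one rounding. Derived quantities, which include the six compositions, ignition loss, yield, glass mass, the totals, are rebuilt at exact precision, precisely as stated by problem or answer, from the batch weights on 250.0 t of glass.
Per-oxide target masses for 250.0 t frit:
  PbO: 12.74% × 250.0 = 31.85 t
  CaO: 19.80% × 250.0 = 49.50 t
  B2O3: 38.82% × 250.0 = 97.05 t
  ZnO: 7.354% × 250.0 = 18.39 t
  MgO: 9.365% × 250.0 = 23.41 t
  SrO: 11.92% × 250.0 = 29.80 t
Per-oxide balance check on the weights just shown, under the basis named above (summed amounts equal target values exact up to rounding of places):
  PbO: 32.59·0.9774 = 31.85 t (target 31.85 t)
  CaO: 56.48·0.5756 + 63.74·0.2665 = 49.50 t (target 49.50 t)
  B2O3: 127.5·0.5600 + 63.74·0.4023 = 97.04 t (target 97.05 t)
  ZnO: 18.42·0.9980 = 18.38 t (target 18.39 t)
  MgO: 56.48·0.4145 = 23.41 t (target 23.41 t)
  SrO: 42.58·0.6998 = 29.80 t (target 29.80 t)
Mass balance on the glass: total batch − LOI = 250.0 t (targets for the oxides total 250.0 t; with the basis standing at 250.0 t — deltas are rounding alone).
Total batch = Σ batch = 341.3 t; Σ batch·LOI gives LOI loss = 91.33 t; yield = glass ÷ total batch = 73.24%.

Batch per 250.0 t frit:
  Pb3O4: 32.59 t
  H3BO3: 127.5 t
  Doloma: 56.48 t
  ZnO: 18.42 t
  Calcium borate ore: 63.74 t
  Strontianite: 42.58 t
Total batch = 341.3 t; LOI loss = 91.33 t; yield = 73.24%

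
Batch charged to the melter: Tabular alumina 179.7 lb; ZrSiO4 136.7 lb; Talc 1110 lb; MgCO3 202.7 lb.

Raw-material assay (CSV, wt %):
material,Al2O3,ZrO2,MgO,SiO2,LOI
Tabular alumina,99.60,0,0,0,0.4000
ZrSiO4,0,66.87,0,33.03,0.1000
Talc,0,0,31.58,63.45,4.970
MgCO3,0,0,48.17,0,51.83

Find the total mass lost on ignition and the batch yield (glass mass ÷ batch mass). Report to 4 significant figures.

LOI loss = 161.1 lb; glass = 1468 lb; yield = 90.11%

Values along the way are displayed with 4-significant-digit rounding in the printout; all internal work runs at full float precision from first step to last — every reported number includes exactly one rounding. All derived quantities are rebuilt at full precision (glass mass, ignition loss, the totals, the yield, four oxide percentages) using the weight values for 1468 lb of glass, exactly as printed in problem or answer.
Per-material ignition loss:
  Tabular alumina: 179.7 × 0.004000 = 0.7188 lb
  ZrSiO4: 136.7 × 0.001000 = 0.1367 lb
  Talc: 1110 × 0.04970 = 55.17 lb
  MgCO3: 202.7 × 0.5183 = 105.1 lb
Total LOI = 161.1 lb
Glass = batch − LOI = 1629 − 161.1 = 1468 lb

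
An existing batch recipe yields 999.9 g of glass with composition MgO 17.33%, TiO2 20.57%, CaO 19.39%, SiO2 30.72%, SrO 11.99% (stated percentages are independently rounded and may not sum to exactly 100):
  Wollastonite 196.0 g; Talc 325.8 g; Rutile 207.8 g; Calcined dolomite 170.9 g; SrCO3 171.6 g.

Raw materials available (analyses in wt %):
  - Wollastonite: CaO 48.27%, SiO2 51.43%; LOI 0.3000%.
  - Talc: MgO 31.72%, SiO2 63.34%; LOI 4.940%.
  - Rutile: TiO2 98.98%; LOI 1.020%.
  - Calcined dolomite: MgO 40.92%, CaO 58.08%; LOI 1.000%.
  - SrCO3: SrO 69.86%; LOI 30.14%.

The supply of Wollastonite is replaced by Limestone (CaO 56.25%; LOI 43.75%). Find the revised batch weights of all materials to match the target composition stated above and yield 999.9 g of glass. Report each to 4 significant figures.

Intermediates are shown, rounded to 4 significant figures, in the working. Exact precision is carried throughout; every reported result includes exactly one rounding — derived quantities are recomputed starting from the weights per 999.9 g of glass in full float precision (the yield, the totals, ignition loss, net glass mass, the five compositions) as given in either problem or answer.
Target masses of each oxide per 999.9 g glass:
  MgO: 17.33% × 999.9 = 173.3 g
  TiO2: 20.57% × 999.9 = 205.7 g
  CaO: 19.39% × 999.9 = 193.9 g
  SiO2: 30.72% × 999.9 = 307.2 g
  SrO: 11.99% × 999.9 = 119.9 g
A balance pass over the oxides, from the weights as reported, on the stated basis (target by target, the sums agree up to rounding of the answer):
  MgO: 485.0·0.3172 + 47.55·0.4092 = 173.3 g (target 173.3 g)
  TiO2: 207.8·0.9898 = 205.7 g (target 205.7 g)
  CaO: 295.6·0.5625 + 47.55·0.5808 = 193.9 g (target 193.9 g)
  SiO2: 485.0·0.6334 = 307.2 g (target 307.2 g)
  SrO: 171.6·0.6986 = 119.9 g (target 119.9 g)
Glass-mass closure: batch total minus LOI = 1000 g (per-oxide target masses sum to 999.9 g; versus the stated basis of 999.9 g — gaps are rounding artifacts).
Adding the batch up: Σ batch = 1208 g; loss to ignition Σ batch·LOI = 207.6 g; yield = glass ÷ total batch = 82.81%.

Revised batch per 999.9 g glass:
  Limestone: 295.6 g
  Talc: 485.0 g
  Rutile: 207.8 g
  Calcined dolomite: 47.55 g
  SrCO3: 171.6 g
Total batch = 1208 g; LOI loss = 207.6 g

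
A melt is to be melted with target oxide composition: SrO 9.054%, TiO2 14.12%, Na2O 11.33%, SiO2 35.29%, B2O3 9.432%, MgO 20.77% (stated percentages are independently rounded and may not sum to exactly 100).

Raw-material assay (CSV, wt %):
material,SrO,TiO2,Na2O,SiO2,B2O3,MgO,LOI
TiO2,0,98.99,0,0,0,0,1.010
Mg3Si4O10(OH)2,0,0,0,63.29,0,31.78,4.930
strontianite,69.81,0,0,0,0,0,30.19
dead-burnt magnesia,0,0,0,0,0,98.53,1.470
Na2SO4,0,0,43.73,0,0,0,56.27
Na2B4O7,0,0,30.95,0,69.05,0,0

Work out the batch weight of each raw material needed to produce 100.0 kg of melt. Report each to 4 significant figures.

All internal work runs at full float precision in every operation — intermediates appear, with 4-significant-figure rounding, in the working. Every reported result receives exactly one rounding — all derived quantities, which include ignition loss, net glass mass, six oxide percentages, the totals, yield, are carried at exact precision, as they appear in question or answer, starting from the weights at 100.0 kg of glass.
Per-oxide target masses for 100.0 kg melt:
  SrO: 9.054% × 100.0 = 9.054 kg
  TiO2: 14.12% × 100.0 = 14.12 kg
  Na2O: 11.33% × 100.0 = 11.33 kg
  SiO2: 35.29% × 100.0 = 35.29 kg
  B2O3: 9.432% × 100.0 = 9.432 kg
  MgO: 20.77% × 100.0 = 20.77 kg
Sums-versus-targets review using the reported weights, versus the basis set out (sums match the target masses given rounding of the digits):
  SrO: 12.97·0.6981 = 9.054 kg (target 9.054 kg)
  TiO2: 14.26·0.9899 = 14.12 kg (target 14.12 kg)
  Na2O: 16.24·0.4373 + 13.66·0.3095 = 11.33 kg (target 11.33 kg)
  SiO2: 55.76·0.6329 = 35.29 kg (target 35.29 kg)
  B2O3: 13.66·0.6905 = 9.432 kg (target 9.432 kg)
  MgO: 55.76·0.3178 + 3.095·0.9853 = 20.77 kg (target 20.77 kg)
Mass balance on the glass: whole batch net of LOI = 99.99 kg (the Σ of target masses is 100.0 kg; with the basis standing at 100.0 kg — rounding explains the deltas).
Whole-batch sum: Σ batch = 116.0 kg; loss to ignition Σ batch·LOI = 15.99 kg; glass ÷ batch gives a yield of 86.21%.

Batch per 100.0 kg melt:
  TiO2: 14.26 kg
  Mg3Si4O10(OH)2: 55.76 kg
  strontianite: 12.97 kg
  dead-burnt magnesia: 3.095 kg
  Na2SO4: 16.24 kg
  Na2B4O7: 13.66 kg
Total batch = 116.0 kg; LOI loss = 15.99 kg; yield = 86.21%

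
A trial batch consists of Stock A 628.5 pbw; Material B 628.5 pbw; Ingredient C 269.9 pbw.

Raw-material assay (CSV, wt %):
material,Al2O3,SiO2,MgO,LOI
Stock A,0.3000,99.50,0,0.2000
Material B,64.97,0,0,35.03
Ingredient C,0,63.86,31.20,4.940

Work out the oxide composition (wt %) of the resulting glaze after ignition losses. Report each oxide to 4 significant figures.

Glass mass = 1292 pbw (batch 1527 − LOI 234.8).
Composition: Al2O3 31.75%, SiO2 61.74%, MgO 6.517%

Mid-chain values are printed with 4-significant-digit rounding across the worked steps. The working math holds full float precision in all steps — every reported value takes a single rounding; derived quantities (the totals, glass mass, the three compositions, LOI, yield) are re-derived from the weighed amounts for 1292 pbw of glass at full precision as they appear in the problem or the answer.
Oxide masses out of the charge:
  Al2O3: 628.5·0.003000 + 628.5·0.6497 = 410.2 pbw
  SiO2: 628.5·0.9950 + 269.9·0.6386 = 797.7 pbw
  MgO: 269.9·0.3120 = 84.21 pbw
LOI: 628.5·0.002000 + 628.5·0.3503 + 269.9·0.04940 = 234.8 pbw
Resulting glass, batch − LOI: 1527 − 234.8 = 1292 pbw (consistent with Σ oxide mass)
wt % = 100 × oxide mass / glass mass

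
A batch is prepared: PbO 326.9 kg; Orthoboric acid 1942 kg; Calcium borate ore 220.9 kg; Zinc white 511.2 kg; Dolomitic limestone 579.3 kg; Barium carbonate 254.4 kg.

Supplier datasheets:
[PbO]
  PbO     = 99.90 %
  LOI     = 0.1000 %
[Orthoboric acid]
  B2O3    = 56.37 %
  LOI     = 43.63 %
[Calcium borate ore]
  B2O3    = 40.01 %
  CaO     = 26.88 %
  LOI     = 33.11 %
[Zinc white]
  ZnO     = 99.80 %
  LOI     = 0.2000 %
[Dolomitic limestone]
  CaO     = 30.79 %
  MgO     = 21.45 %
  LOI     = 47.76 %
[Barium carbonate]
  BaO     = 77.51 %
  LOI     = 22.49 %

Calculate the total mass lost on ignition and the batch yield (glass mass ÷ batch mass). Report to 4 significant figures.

In-progress results are displayed rounded off to 4 significant digits within the worked lines. All arithmetic keeps full precision from first step to last; a single rounding yields each reported number. The derived quantities (glass mass, LOI, the yield, six oxide percentages, totals) are re-derived in full float precision starting from the weights at 2579 kg of glass as set out in the problem or the answer.
Loss on ignition, line by line:
  PbO: 326.9 × 0.001000 = 0.3269 kg
  Orthoboric acid: 1942 × 0.4363 = 847.3 kg
  Calcium borate ore: 220.9 × 0.3311 = 73.14 kg
  Zinc white: 511.2 × 0.002000 = 1.022 kg
  Dolomitic limestone: 579.3 × 0.4776 = 276.7 kg
  Barium carbonate: 254.4 × 0.2249 = 57.21 kg
Total LOI = 1256 kg
Glass = batch − LOI = 3835 − 1256 = 2579 kg

LOI loss = 1256 kg; glass = 2579 kg; yield = 67.26%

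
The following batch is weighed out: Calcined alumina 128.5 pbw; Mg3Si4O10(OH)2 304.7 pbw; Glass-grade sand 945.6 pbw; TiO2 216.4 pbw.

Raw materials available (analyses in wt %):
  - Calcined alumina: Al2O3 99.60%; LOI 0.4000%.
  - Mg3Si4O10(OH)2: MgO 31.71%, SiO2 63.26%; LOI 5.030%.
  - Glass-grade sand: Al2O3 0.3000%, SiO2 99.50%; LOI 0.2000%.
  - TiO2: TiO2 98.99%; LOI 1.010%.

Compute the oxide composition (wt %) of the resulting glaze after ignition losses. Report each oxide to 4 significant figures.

Glass mass = 1575 pbw (batch 1595 − LOI 19.92).
Composition: Al2O3 8.305%, TiO2 13.60%, MgO 6.134%, SiO2 71.96%

In-progress results are displayed rounded off to 4 significant figures in the printout. All internal work runs at full precision throughout; a single rounding yields every reported figure; all derived quantities (ignition loss, the four compositions, the yield, glass mass, totals) are recomputed at full precision from the batch weights per 1575 pbw of glass, precisely as stated by problem or answer.
Delivered oxide masses:
  Al2O3: 128.5·0.9960 + 945.6·0.003000 = 130.8 pbw
  TiO2: 216.4·0.9899 = 214.2 pbw
  MgO: 304.7·0.3171 = 96.62 pbw
  SiO2: 304.7·0.6326 + 945.6·0.9950 = 1134 pbw
LOI: 128.5·0.004000 + 304.7·0.05030 + 945.6·0.002000 + 216.4·0.01010 = 19.92 pbw
Net of LOI, the glass mass = 1595 − 19.92 = 1575 pbw (the oxide masses sum to this)
wt % = 100 × oxide mass / glass mass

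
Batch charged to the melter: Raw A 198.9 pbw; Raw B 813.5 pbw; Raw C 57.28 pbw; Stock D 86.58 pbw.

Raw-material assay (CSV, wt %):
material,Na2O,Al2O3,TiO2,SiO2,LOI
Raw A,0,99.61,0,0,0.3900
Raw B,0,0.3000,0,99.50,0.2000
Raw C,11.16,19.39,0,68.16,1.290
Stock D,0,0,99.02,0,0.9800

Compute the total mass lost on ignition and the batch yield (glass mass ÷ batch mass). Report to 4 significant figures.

All internal work runs at exact precision throughout. In-progress results appear rounded off to 4 significant figures when written out — a single rounding completes every reported result; the derived quantities (totals, net glass mass, ignition loss, the four compositions, yield) are re-derived from the weighed amounts on 1152 pbw of glass at full precision, precisely as stated by the problem or answer text.
Loss on ignition, line by line:
  Raw A: 198.9 × 0.003900 = 0.7757 pbw
  Raw B: 813.5 × 0.002000 = 1.627 pbw
  Raw C: 57.28 × 0.01290 = 0.7389 pbw
  Stock D: 86.58 × 0.009800 = 0.8485 pbw
Total LOI = 3.990 pbw
Glass = batch − LOI = 1156 − 3.990 = 1152 pbw

LOI loss = 3.990 pbw; glass = 1152 pbw; yield = 99.65%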